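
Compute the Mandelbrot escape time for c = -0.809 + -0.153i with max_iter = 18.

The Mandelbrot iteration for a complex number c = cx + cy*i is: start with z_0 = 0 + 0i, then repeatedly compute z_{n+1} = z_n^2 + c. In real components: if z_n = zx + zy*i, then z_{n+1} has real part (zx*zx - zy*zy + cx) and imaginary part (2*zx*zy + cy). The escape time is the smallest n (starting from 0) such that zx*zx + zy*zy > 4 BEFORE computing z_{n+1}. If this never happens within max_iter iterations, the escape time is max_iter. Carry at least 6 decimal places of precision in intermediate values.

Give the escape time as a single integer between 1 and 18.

Answer: 18

Derivation:
z_0 = 0 + 0i, c = -0.8090 + -0.1530i
Iter 1: z = -0.8090 + -0.1530i, |z|^2 = 0.6779
Iter 2: z = -0.1779 + 0.0946i, |z|^2 = 0.0406
Iter 3: z = -0.7863 + -0.1866i, |z|^2 = 0.6531
Iter 4: z = -0.2256 + 0.1405i, |z|^2 = 0.0706
Iter 5: z = -0.7779 + -0.2164i, |z|^2 = 0.6519
Iter 6: z = -0.2508 + 0.1837i, |z|^2 = 0.0966
Iter 7: z = -0.7798 + -0.2451i, |z|^2 = 0.6682
Iter 8: z = -0.2609 + 0.2293i, |z|^2 = 0.1207
Iter 9: z = -0.7935 + -0.2727i, |z|^2 = 0.7040
Iter 10: z = -0.2537 + 0.2797i, |z|^2 = 0.1426
Iter 11: z = -0.8229 + -0.2949i, |z|^2 = 0.7641
Iter 12: z = -0.2189 + 0.3324i, |z|^2 = 0.1584
Iter 13: z = -0.8716 + -0.2985i, |z|^2 = 0.8487
Iter 14: z = -0.1385 + 0.3673i, |z|^2 = 0.1541
Iter 15: z = -0.9248 + -0.2547i, |z|^2 = 0.9201
Iter 16: z = -0.0187 + 0.3181i, |z|^2 = 0.1016
Iter 17: z = -0.9099 + -0.1649i, |z|^2 = 0.8550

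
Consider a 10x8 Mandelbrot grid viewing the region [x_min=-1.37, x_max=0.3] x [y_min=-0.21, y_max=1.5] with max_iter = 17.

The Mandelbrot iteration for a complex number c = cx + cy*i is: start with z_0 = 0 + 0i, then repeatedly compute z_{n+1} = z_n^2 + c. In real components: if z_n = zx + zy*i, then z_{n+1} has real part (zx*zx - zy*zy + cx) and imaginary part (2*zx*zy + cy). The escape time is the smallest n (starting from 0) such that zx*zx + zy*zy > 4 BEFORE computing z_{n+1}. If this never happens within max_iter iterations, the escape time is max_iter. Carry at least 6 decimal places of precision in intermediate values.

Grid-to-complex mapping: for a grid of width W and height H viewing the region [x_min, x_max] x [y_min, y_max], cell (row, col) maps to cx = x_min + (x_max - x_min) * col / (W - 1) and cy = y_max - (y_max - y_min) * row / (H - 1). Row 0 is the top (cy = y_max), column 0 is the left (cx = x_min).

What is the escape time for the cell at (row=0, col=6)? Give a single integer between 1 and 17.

z_0 = 0 + 0i, c = -0.2567 + 1.5000i
Iter 1: z = -0.2567 + 1.5000i, |z|^2 = 2.3159
Iter 2: z = -2.4408 + 0.7300i, |z|^2 = 6.4904
Escaped at iteration 2

Answer: 2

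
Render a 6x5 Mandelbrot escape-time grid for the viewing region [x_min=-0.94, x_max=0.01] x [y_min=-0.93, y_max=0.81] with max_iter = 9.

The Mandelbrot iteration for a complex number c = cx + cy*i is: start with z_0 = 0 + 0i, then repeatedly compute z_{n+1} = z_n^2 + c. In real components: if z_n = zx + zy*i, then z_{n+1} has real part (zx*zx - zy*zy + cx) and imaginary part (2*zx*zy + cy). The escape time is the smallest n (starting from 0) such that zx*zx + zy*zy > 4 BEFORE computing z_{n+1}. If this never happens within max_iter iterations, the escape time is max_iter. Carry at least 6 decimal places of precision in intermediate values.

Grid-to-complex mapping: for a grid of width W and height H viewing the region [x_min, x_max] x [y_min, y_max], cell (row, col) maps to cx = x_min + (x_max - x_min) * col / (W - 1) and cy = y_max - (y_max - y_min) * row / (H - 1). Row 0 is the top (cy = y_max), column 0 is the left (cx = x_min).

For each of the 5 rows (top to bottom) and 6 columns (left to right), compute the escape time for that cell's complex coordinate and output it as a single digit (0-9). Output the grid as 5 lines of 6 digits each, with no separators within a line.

(row=0, col=0): c = -0.9400 + 0.8100i → escape time 3
(row=0, col=1): c = -0.7500 + 0.8100i → escape time 4
(row=0, col=2): c = -0.5600 + 0.8100i → escape time 5
(row=0, col=3): c = -0.3700 + 0.8100i → escape time 6
(row=0, col=4): c = -0.1800 + 0.8100i → escape time 9
(row=0, col=5): c = 0.0100 + 0.8100i → escape time 9
(row=1, col=0): c = -0.9400 + 0.3750i → escape time 7
(row=1, col=1): c = -0.7500 + 0.3750i → escape time 8
(row=1, col=2): c = -0.5600 + 0.3750i → escape time 9
(row=1, col=3): c = -0.3700 + 0.3750i → escape time 9
(row=1, col=4): c = -0.1800 + 0.3750i → escape time 9
(row=1, col=5): c = 0.0100 + 0.3750i → escape time 9
(row=2, col=0): c = -0.9400 + -0.0600i → escape time 9
(row=2, col=1): c = -0.7500 + -0.0600i → escape time 9
(row=2, col=2): c = -0.5600 + -0.0600i → escape time 9
(row=2, col=3): c = -0.3700 + -0.0600i → escape time 9
(row=2, col=4): c = -0.1800 + -0.0600i → escape time 9
(row=2, col=5): c = 0.0100 + -0.0600i → escape time 9
(row=3, col=0): c = -0.9400 + -0.4950i → escape time 5
(row=3, col=1): c = -0.7500 + -0.4950i → escape time 6
(row=3, col=2): c = -0.5600 + -0.4950i → escape time 9
(row=3, col=3): c = -0.3700 + -0.4950i → escape time 9
(row=3, col=4): c = -0.1800 + -0.4950i → escape time 9
(row=3, col=5): c = 0.0100 + -0.4950i → escape time 9
(row=4, col=0): c = -0.9400 + -0.9300i → escape time 3
(row=4, col=1): c = -0.7500 + -0.9300i → escape time 4
(row=4, col=2): c = -0.5600 + -0.9300i → escape time 4
(row=4, col=3): c = -0.3700 + -0.9300i → escape time 5
(row=4, col=4): c = -0.1800 + -0.9300i → escape time 8
(row=4, col=5): c = 0.0100 + -0.9300i → escape time 7

Answer: 345699
789999
999999
569999
344587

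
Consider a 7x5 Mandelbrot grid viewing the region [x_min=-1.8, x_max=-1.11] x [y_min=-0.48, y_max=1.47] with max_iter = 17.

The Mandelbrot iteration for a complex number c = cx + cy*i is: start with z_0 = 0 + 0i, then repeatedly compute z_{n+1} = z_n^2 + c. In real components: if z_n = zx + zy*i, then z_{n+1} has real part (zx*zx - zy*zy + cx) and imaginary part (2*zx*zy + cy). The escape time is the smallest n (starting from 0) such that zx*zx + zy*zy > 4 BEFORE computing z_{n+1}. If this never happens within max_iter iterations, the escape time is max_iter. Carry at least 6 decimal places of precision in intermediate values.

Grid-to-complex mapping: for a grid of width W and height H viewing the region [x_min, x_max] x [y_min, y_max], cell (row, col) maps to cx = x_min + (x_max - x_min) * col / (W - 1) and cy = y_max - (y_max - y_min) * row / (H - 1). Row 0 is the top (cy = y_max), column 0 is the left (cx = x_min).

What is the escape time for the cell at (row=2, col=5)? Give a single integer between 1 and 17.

z_0 = 0 + 0i, c = -1.2250 + 0.4950i
Iter 1: z = -1.2250 + 0.4950i, |z|^2 = 1.7457
Iter 2: z = 0.0306 + -0.7177i, |z|^2 = 0.5161
Iter 3: z = -1.7392 + 0.4511i, |z|^2 = 3.2284
Iter 4: z = 1.5964 + -1.0740i, |z|^2 = 3.7022
Iter 5: z = 0.1701 + -2.9343i, |z|^2 = 8.6391
Escaped at iteration 5

Answer: 5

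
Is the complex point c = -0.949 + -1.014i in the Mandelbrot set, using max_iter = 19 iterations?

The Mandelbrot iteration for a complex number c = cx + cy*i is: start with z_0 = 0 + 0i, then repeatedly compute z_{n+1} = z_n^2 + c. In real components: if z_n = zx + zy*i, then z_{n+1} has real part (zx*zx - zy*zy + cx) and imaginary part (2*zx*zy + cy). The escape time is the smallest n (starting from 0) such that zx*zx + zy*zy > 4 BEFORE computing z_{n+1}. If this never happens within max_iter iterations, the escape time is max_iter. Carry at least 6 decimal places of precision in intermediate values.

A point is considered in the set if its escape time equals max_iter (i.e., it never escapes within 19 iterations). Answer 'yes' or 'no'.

z_0 = 0 + 0i, c = -0.9490 + -1.0140i
Iter 1: z = -0.9490 + -1.0140i, |z|^2 = 1.9288
Iter 2: z = -1.0766 + 0.9106i, |z|^2 = 1.9882
Iter 3: z = -0.6191 + -2.9746i, |z|^2 = 9.2317
Escaped at iteration 3

Answer: no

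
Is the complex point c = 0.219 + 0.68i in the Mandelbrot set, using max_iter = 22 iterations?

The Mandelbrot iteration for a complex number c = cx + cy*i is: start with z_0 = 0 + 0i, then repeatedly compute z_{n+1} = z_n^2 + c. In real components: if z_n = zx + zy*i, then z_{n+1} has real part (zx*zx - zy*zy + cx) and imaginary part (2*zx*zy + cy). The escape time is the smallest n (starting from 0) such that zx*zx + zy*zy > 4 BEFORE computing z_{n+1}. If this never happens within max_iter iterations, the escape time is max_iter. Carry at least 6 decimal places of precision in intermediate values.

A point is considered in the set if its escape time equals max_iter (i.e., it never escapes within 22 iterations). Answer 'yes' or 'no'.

Answer: no

Derivation:
z_0 = 0 + 0i, c = 0.2190 + 0.6800i
Iter 1: z = 0.2190 + 0.6800i, |z|^2 = 0.5104
Iter 2: z = -0.1954 + 0.9778i, |z|^2 = 0.9944
Iter 3: z = -0.6990 + 0.2978i, |z|^2 = 0.5772
Iter 4: z = 0.6189 + 0.2637i, |z|^2 = 0.4526
Iter 5: z = 0.5325 + 1.0064i, |z|^2 = 1.2964
Iter 6: z = -0.5103 + 1.7518i, |z|^2 = 3.3292
Iter 7: z = -2.5893 + -1.1080i, |z|^2 = 7.9324
Escaped at iteration 7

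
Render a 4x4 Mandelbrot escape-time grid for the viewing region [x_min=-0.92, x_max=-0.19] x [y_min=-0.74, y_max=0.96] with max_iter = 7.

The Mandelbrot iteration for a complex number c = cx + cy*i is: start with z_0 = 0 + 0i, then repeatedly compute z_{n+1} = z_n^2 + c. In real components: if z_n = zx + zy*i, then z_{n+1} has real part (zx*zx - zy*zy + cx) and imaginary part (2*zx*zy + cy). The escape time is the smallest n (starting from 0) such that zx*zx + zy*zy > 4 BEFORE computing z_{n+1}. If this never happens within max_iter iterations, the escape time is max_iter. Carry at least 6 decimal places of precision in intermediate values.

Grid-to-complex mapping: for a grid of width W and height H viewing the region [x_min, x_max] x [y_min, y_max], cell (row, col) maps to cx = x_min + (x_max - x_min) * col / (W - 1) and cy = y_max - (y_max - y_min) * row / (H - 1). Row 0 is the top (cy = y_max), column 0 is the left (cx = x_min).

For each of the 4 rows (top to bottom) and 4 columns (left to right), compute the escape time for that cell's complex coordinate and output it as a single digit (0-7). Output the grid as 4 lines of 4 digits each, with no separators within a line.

Answer: 3447
7777
7777
4577

Derivation:
(row=0, col=0): c = -0.9200 + 0.9600i → escape time 3
(row=0, col=1): c = -0.6767 + 0.9600i → escape time 4
(row=0, col=2): c = -0.4333 + 0.9600i → escape time 4
(row=0, col=3): c = -0.1900 + 0.9600i → escape time 7
(row=1, col=0): c = -0.9200 + 0.3933i → escape time 7
(row=1, col=1): c = -0.6767 + 0.3933i → escape time 7
(row=1, col=2): c = -0.4333 + 0.3933i → escape time 7
(row=1, col=3): c = -0.1900 + 0.3933i → escape time 7
(row=2, col=0): c = -0.9200 + -0.1733i → escape time 7
(row=2, col=1): c = -0.6767 + -0.1733i → escape time 7
(row=2, col=2): c = -0.4333 + -0.1733i → escape time 7
(row=2, col=3): c = -0.1900 + -0.1733i → escape time 7
(row=3, col=0): c = -0.9200 + -0.7400i → escape time 4
(row=3, col=1): c = -0.6767 + -0.7400i → escape time 5
(row=3, col=2): c = -0.4333 + -0.7400i → escape time 7
(row=3, col=3): c = -0.1900 + -0.7400i → escape time 7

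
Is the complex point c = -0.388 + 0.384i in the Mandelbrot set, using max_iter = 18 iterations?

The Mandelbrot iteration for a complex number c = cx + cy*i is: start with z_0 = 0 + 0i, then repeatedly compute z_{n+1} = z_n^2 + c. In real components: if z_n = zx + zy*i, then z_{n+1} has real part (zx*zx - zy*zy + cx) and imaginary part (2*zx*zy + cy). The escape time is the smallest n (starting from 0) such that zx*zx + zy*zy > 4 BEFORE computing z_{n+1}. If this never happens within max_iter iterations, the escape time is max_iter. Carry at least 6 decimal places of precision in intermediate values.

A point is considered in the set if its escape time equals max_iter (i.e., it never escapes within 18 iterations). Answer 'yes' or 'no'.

Answer: yes

Derivation:
z_0 = 0 + 0i, c = -0.3880 + 0.3840i
Iter 1: z = -0.3880 + 0.3840i, |z|^2 = 0.2980
Iter 2: z = -0.3849 + 0.0860i, |z|^2 = 0.1556
Iter 3: z = -0.2472 + 0.3178i, |z|^2 = 0.1621
Iter 4: z = -0.4279 + 0.2269i, |z|^2 = 0.2345
Iter 5: z = -0.2564 + 0.1899i, |z|^2 = 0.1018
Iter 6: z = -0.3583 + 0.2866i, |z|^2 = 0.2105
Iter 7: z = -0.3418 + 0.1786i, |z|^2 = 0.1487
Iter 8: z = -0.3031 + 0.2619i, |z|^2 = 0.1605
Iter 9: z = -0.3647 + 0.2252i, |z|^2 = 0.1838
Iter 10: z = -0.3057 + 0.2197i, |z|^2 = 0.1417
Iter 11: z = -0.3428 + 0.2497i, |z|^2 = 0.1799
Iter 12: z = -0.3328 + 0.2128i, |z|^2 = 0.1561
Iter 13: z = -0.3225 + 0.2423i, |z|^2 = 0.1628
Iter 14: z = -0.3427 + 0.2277i, |z|^2 = 0.1693
Iter 15: z = -0.3224 + 0.2279i, |z|^2 = 0.1559
Iter 16: z = -0.3360 + 0.2370i, |z|^2 = 0.1691
Iter 17: z = -0.3313 + 0.2247i, |z|^2 = 0.1602
Did not escape in 18 iterations → in set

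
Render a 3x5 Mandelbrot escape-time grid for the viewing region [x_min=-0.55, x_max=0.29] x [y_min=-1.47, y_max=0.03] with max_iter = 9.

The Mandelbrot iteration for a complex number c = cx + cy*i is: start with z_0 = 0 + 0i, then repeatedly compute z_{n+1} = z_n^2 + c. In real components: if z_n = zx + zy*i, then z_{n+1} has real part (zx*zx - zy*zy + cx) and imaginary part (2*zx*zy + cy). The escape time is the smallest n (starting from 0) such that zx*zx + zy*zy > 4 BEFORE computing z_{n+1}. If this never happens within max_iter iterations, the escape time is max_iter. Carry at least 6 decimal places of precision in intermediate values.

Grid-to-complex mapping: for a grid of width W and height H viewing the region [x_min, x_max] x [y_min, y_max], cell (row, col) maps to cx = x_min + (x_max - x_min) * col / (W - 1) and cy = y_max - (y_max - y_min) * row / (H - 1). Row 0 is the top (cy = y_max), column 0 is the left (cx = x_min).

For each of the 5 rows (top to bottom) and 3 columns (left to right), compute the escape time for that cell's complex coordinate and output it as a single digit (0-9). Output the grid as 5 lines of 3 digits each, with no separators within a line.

(row=0, col=0): c = -0.5500 + 0.0300i → escape time 9
(row=0, col=1): c = -0.1300 + 0.0300i → escape time 9
(row=0, col=2): c = 0.2900 + 0.0300i → escape time 9
(row=1, col=0): c = -0.5500 + -0.3450i → escape time 9
(row=1, col=1): c = -0.1300 + -0.3450i → escape time 9
(row=1, col=2): c = 0.2900 + -0.3450i → escape time 9
(row=2, col=0): c = -0.5500 + -0.7200i → escape time 7
(row=2, col=1): c = -0.1300 + -0.7200i → escape time 9
(row=2, col=2): c = 0.2900 + -0.7200i → escape time 6
(row=3, col=0): c = -0.5500 + -1.0950i → escape time 3
(row=3, col=1): c = -0.1300 + -1.0950i → escape time 6
(row=3, col=2): c = 0.2900 + -1.0950i → escape time 3
(row=4, col=0): c = -0.5500 + -1.4700i → escape time 2
(row=4, col=1): c = -0.1300 + -1.4700i → escape time 2
(row=4, col=2): c = 0.2900 + -1.4700i → escape time 2

Answer: 999
999
796
363
222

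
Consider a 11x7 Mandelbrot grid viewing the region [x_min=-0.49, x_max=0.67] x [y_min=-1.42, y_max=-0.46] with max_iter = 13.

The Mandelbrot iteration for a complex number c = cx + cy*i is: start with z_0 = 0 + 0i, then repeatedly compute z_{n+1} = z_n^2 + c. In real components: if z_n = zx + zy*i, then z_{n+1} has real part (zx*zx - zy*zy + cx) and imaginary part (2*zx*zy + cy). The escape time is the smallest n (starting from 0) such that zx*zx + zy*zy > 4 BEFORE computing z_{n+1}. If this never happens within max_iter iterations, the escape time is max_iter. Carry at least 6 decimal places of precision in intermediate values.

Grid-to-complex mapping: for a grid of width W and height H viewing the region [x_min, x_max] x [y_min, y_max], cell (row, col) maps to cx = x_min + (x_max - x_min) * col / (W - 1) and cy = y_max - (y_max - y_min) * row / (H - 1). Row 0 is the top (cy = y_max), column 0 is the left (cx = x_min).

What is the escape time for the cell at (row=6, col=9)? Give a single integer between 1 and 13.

Answer: 2

Derivation:
z_0 = 0 + 0i, c = 0.5540 + -1.4200i
Iter 1: z = 0.5540 + -1.4200i, |z|^2 = 2.3233
Iter 2: z = -1.1555 + -2.9934i, |z|^2 = 10.2953
Escaped at iteration 2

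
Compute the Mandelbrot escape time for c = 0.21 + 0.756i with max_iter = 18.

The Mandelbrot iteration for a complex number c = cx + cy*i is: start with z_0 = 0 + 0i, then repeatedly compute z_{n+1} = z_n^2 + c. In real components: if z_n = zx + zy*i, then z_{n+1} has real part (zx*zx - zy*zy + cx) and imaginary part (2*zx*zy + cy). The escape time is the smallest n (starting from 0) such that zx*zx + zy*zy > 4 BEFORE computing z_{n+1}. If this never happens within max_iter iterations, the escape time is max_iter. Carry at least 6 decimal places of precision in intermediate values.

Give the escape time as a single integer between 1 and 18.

z_0 = 0 + 0i, c = 0.2100 + 0.7560i
Iter 1: z = 0.2100 + 0.7560i, |z|^2 = 0.6156
Iter 2: z = -0.3174 + 1.0735i, |z|^2 = 1.2532
Iter 3: z = -0.8417 + 0.0745i, |z|^2 = 0.7140
Iter 4: z = 0.9129 + 0.6307i, |z|^2 = 1.2311
Iter 5: z = 0.6456 + 1.9075i, |z|^2 = 4.0552
Escaped at iteration 5

Answer: 5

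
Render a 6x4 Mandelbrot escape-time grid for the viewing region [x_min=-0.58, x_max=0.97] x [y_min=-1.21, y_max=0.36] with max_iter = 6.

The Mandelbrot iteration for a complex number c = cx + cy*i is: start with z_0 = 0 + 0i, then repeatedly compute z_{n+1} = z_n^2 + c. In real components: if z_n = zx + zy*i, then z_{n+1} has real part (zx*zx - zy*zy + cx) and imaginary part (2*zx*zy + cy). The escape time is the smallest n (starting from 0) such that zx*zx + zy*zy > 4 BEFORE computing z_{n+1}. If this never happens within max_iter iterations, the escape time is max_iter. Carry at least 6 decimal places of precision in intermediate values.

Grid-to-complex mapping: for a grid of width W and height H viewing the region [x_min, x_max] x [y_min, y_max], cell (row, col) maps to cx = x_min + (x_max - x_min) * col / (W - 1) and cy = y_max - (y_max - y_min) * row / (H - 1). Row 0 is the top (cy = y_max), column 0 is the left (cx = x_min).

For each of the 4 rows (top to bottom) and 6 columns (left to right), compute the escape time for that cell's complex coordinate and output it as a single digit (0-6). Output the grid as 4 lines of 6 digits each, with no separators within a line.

Answer: 666632
666643
666632
333222

Derivation:
(row=0, col=0): c = -0.5800 + 0.3600i → escape time 6
(row=0, col=1): c = -0.2700 + 0.3600i → escape time 6
(row=0, col=2): c = 0.0400 + 0.3600i → escape time 6
(row=0, col=3): c = 0.3500 + 0.3600i → escape time 6
(row=0, col=4): c = 0.6600 + 0.3600i → escape time 3
(row=0, col=5): c = 0.9700 + 0.3600i → escape time 2
(row=1, col=0): c = -0.5800 + -0.1633i → escape time 6
(row=1, col=1): c = -0.2700 + -0.1633i → escape time 6
(row=1, col=2): c = 0.0400 + -0.1633i → escape time 6
(row=1, col=3): c = 0.3500 + -0.1633i → escape time 6
(row=1, col=4): c = 0.6600 + -0.1633i → escape time 4
(row=1, col=5): c = 0.9700 + -0.1633i → escape time 3
(row=2, col=0): c = -0.5800 + -0.6867i → escape time 6
(row=2, col=1): c = -0.2700 + -0.6867i → escape time 6
(row=2, col=2): c = 0.0400 + -0.6867i → escape time 6
(row=2, col=3): c = 0.3500 + -0.6867i → escape time 6
(row=2, col=4): c = 0.6600 + -0.6867i → escape time 3
(row=2, col=5): c = 0.9700 + -0.6867i → escape time 2
(row=3, col=0): c = -0.5800 + -1.2100i → escape time 3
(row=3, col=1): c = -0.2700 + -1.2100i → escape time 3
(row=3, col=2): c = 0.0400 + -1.2100i → escape time 3
(row=3, col=3): c = 0.3500 + -1.2100i → escape time 2
(row=3, col=4): c = 0.6600 + -1.2100i → escape time 2
(row=3, col=5): c = 0.9700 + -1.2100i → escape time 2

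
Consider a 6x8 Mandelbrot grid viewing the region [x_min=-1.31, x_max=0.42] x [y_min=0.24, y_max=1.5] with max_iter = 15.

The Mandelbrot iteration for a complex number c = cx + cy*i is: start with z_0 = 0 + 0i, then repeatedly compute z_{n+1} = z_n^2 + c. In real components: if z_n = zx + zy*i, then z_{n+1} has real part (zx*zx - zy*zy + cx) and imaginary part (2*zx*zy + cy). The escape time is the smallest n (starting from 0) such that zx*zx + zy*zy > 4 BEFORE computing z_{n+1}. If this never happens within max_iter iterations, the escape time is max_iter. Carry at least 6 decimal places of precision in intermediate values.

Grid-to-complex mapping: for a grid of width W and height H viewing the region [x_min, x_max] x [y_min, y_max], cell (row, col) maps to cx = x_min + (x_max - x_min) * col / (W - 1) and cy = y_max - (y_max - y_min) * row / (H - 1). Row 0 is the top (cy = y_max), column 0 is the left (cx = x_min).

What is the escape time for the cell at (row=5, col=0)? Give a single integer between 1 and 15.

Answer: 3

Derivation:
z_0 = 0 + 0i, c = -1.3100 + 0.6000i
Iter 1: z = -1.3100 + 0.6000i, |z|^2 = 2.0761
Iter 2: z = 0.0461 + -0.9720i, |z|^2 = 0.9469
Iter 3: z = -2.2527 + 0.5104i, |z|^2 = 5.3350
Escaped at iteration 3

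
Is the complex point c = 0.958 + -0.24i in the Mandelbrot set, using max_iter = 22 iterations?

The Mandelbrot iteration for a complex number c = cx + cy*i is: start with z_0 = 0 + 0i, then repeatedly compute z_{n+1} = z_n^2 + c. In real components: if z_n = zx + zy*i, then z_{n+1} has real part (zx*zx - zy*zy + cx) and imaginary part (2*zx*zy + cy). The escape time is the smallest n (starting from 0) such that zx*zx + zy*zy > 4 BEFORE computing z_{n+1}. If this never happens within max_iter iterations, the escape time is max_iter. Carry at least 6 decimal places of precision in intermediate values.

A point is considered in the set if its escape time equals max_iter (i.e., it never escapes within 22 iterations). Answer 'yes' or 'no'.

z_0 = 0 + 0i, c = 0.9580 + -0.2400i
Iter 1: z = 0.9580 + -0.2400i, |z|^2 = 0.9754
Iter 2: z = 1.8182 + -0.6998i, |z|^2 = 3.7955
Iter 3: z = 3.7739 + -2.7848i, |z|^2 = 21.9980
Escaped at iteration 3

Answer: no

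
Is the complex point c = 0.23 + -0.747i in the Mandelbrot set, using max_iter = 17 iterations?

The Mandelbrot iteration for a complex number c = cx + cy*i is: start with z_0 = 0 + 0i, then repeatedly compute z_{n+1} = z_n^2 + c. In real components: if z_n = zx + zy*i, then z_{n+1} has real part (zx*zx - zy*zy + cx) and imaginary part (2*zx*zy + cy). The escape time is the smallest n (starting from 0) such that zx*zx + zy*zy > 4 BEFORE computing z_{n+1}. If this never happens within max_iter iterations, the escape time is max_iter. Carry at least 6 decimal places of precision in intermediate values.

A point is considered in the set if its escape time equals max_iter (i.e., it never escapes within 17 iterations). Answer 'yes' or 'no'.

Answer: no

Derivation:
z_0 = 0 + 0i, c = 0.2300 + -0.7470i
Iter 1: z = 0.2300 + -0.7470i, |z|^2 = 0.6109
Iter 2: z = -0.2751 + -1.0906i, |z|^2 = 1.2651
Iter 3: z = -0.8838 + -0.1469i, |z|^2 = 0.8026
Iter 4: z = 0.9895 + -0.4873i, |z|^2 = 1.2165
Iter 5: z = 0.9716 + -1.7113i, |z|^2 = 3.8726
Iter 6: z = -1.7548 + -4.0723i, |z|^2 = 19.6633
Escaped at iteration 6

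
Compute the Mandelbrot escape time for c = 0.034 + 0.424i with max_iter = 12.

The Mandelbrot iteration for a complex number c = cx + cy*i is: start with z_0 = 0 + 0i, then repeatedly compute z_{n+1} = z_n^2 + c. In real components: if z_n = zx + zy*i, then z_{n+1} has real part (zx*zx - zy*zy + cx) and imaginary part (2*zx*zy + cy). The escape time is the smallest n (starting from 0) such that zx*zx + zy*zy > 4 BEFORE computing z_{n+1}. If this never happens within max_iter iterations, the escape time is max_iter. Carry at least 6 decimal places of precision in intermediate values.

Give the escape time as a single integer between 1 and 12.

Answer: 12

Derivation:
z_0 = 0 + 0i, c = 0.0340 + 0.4240i
Iter 1: z = 0.0340 + 0.4240i, |z|^2 = 0.1809
Iter 2: z = -0.1446 + 0.4528i, |z|^2 = 0.2260
Iter 3: z = -0.1501 + 0.2930i, |z|^2 = 0.1084
Iter 4: z = -0.0293 + 0.3360i, |z|^2 = 0.1138
Iter 5: z = -0.0780 + 0.4043i, |z|^2 = 0.1695
Iter 6: z = -0.1234 + 0.3609i, |z|^2 = 0.1455
Iter 7: z = -0.0810 + 0.3350i, |z|^2 = 0.1188
Iter 8: z = -0.0716 + 0.3697i, |z|^2 = 0.1418
Iter 9: z = -0.0976 + 0.3710i, |z|^2 = 0.1472
Iter 10: z = -0.0941 + 0.3516i, |z|^2 = 0.1325
Iter 11: z = -0.0808 + 0.3578i, |z|^2 = 0.1345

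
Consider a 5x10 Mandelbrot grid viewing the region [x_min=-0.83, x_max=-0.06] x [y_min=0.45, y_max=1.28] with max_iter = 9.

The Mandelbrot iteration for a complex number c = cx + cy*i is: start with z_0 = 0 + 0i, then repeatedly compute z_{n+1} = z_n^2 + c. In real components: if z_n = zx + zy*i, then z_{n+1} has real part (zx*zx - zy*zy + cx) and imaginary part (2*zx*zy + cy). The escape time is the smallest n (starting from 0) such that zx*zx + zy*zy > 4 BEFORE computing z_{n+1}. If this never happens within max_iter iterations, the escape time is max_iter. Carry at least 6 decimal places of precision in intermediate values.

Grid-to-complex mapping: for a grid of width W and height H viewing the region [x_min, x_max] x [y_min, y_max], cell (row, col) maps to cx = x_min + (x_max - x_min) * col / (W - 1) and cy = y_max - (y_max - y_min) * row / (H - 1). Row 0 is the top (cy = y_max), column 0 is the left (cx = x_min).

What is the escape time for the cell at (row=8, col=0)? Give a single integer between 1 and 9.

Answer: 5

Derivation:
z_0 = 0 + 0i, c = -0.8300 + 0.5422i
Iter 1: z = -0.8300 + 0.5422i, |z|^2 = 0.9829
Iter 2: z = -0.4351 + -0.3579i, |z|^2 = 0.3174
Iter 3: z = -0.7688 + 0.8536i, |z|^2 = 1.3197
Iter 4: z = -0.9677 + -0.7703i, |z|^2 = 1.5298
Iter 5: z = -0.4868 + 2.0330i, |z|^2 = 4.3701
Escaped at iteration 5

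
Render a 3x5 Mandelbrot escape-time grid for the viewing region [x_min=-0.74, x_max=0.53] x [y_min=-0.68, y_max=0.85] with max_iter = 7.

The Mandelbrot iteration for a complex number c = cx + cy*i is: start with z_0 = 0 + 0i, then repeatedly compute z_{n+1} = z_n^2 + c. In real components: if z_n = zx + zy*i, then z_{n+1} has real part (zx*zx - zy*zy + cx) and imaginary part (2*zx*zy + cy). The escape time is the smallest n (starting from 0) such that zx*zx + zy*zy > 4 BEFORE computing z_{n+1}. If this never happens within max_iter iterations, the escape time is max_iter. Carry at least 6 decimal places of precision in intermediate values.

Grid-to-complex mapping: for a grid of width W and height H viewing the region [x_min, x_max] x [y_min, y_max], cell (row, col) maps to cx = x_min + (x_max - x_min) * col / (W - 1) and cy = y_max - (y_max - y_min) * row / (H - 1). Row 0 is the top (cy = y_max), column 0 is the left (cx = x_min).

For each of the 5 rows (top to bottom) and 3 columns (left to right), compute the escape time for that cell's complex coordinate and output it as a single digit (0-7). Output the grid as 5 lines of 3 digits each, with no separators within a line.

Answer: 473
774
775
775
573

Derivation:
(row=0, col=0): c = -0.7400 + 0.8500i → escape time 4
(row=0, col=1): c = -0.1050 + 0.8500i → escape time 7
(row=0, col=2): c = 0.5300 + 0.8500i → escape time 3
(row=1, col=0): c = -0.7400 + 0.4675i → escape time 7
(row=1, col=1): c = -0.1050 + 0.4675i → escape time 7
(row=1, col=2): c = 0.5300 + 0.4675i → escape time 4
(row=2, col=0): c = -0.7400 + 0.0850i → escape time 7
(row=2, col=1): c = -0.1050 + 0.0850i → escape time 7
(row=2, col=2): c = 0.5300 + 0.0850i → escape time 5
(row=3, col=0): c = -0.7400 + -0.2975i → escape time 7
(row=3, col=1): c = -0.1050 + -0.2975i → escape time 7
(row=3, col=2): c = 0.5300 + -0.2975i → escape time 5
(row=4, col=0): c = -0.7400 + -0.6800i → escape time 5
(row=4, col=1): c = -0.1050 + -0.6800i → escape time 7
(row=4, col=2): c = 0.5300 + -0.6800i → escape time 3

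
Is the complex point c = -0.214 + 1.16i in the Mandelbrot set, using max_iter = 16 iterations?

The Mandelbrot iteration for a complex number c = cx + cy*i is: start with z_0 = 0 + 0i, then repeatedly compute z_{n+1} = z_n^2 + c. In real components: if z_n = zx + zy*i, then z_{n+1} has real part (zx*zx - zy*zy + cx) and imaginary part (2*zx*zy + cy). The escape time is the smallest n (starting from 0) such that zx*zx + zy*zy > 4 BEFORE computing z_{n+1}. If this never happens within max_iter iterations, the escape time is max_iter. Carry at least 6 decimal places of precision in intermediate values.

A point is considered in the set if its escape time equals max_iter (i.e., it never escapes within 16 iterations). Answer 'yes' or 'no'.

z_0 = 0 + 0i, c = -0.2140 + 1.1600i
Iter 1: z = -0.2140 + 1.1600i, |z|^2 = 1.3914
Iter 2: z = -1.5138 + 0.6635i, |z|^2 = 2.7319
Iter 3: z = 1.6373 + -0.8489i, |z|^2 = 3.4015
Iter 4: z = 1.7463 + -1.6198i, |z|^2 = 5.6734
Escaped at iteration 4

Answer: no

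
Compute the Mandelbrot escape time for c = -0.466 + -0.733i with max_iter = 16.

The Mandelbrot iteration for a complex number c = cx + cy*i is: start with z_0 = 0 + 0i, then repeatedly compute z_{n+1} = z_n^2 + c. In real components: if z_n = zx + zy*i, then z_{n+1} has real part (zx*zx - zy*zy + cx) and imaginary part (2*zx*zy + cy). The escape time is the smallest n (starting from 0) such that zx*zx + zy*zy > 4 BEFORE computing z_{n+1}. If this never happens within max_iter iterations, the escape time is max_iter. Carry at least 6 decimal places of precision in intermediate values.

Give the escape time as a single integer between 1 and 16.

Answer: 7

Derivation:
z_0 = 0 + 0i, c = -0.4660 + -0.7330i
Iter 1: z = -0.4660 + -0.7330i, |z|^2 = 0.7544
Iter 2: z = -0.7861 + -0.0498i, |z|^2 = 0.6205
Iter 3: z = 0.1495 + -0.6546i, |z|^2 = 0.4509
Iter 4: z = -0.8722 + -0.9288i, |z|^2 = 1.6233
Iter 5: z = -0.5679 + 0.8871i, |z|^2 = 1.1095
Iter 6: z = -0.9305 + -1.7406i, |z|^2 = 3.8953
Iter 7: z = -2.6298 + 2.5060i, |z|^2 = 13.1960
Escaped at iteration 7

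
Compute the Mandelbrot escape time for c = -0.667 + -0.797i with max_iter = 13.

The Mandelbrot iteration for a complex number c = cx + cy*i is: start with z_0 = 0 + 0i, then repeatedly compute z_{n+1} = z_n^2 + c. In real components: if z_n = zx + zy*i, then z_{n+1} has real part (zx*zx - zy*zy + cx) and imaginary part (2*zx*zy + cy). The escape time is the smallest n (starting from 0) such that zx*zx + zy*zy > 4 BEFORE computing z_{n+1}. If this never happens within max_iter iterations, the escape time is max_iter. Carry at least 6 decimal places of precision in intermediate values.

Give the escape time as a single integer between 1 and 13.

z_0 = 0 + 0i, c = -0.6670 + -0.7970i
Iter 1: z = -0.6670 + -0.7970i, |z|^2 = 1.0801
Iter 2: z = -0.8573 + 0.2662i, |z|^2 = 0.8059
Iter 3: z = -0.0029 + -1.2534i, |z|^2 = 1.5711
Iter 4: z = -2.2381 + -0.7898i, |z|^2 = 5.6329
Escaped at iteration 4

Answer: 4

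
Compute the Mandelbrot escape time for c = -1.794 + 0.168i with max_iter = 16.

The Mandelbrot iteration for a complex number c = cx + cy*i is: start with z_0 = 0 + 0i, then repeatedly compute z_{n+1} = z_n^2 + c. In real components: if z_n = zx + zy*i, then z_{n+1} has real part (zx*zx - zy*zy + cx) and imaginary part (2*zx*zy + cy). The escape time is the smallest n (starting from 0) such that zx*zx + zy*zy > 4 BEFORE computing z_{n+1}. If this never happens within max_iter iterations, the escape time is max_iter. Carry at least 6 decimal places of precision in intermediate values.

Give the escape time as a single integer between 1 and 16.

Answer: 4

Derivation:
z_0 = 0 + 0i, c = -1.7940 + 0.1680i
Iter 1: z = -1.7940 + 0.1680i, |z|^2 = 3.2467
Iter 2: z = 1.3962 + -0.4348i, |z|^2 = 2.1384
Iter 3: z = -0.0336 + -1.0461i, |z|^2 = 1.0955
Iter 4: z = -2.8872 + 0.2384i, |z|^2 = 8.3927
Escaped at iteration 4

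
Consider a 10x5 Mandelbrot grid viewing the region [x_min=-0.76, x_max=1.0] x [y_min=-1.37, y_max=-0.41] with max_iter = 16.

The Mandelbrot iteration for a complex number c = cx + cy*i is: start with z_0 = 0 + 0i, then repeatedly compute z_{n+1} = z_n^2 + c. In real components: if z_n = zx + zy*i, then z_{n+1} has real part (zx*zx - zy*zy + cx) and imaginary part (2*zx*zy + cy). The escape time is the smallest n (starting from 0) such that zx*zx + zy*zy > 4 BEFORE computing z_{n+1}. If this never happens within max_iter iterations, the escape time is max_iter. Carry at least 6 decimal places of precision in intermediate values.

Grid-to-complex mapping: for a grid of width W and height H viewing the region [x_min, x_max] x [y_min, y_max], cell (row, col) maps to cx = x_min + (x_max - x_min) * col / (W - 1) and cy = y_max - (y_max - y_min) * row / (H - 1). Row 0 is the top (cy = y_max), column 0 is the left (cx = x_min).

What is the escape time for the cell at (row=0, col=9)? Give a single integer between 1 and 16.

z_0 = 0 + 0i, c = 1.0000 + -0.4100i
Iter 1: z = 1.0000 + -0.4100i, |z|^2 = 1.1681
Iter 2: z = 1.8319 + -1.2300i, |z|^2 = 4.8688
Escaped at iteration 2

Answer: 2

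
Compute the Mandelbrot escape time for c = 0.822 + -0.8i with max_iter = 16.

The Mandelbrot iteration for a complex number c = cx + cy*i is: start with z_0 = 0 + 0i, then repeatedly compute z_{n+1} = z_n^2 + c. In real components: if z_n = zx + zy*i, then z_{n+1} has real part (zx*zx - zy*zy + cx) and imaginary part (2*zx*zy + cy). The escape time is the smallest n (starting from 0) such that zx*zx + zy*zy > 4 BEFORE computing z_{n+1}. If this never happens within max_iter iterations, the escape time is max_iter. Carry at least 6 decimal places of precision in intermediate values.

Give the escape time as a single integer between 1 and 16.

Answer: 2

Derivation:
z_0 = 0 + 0i, c = 0.8220 + -0.8000i
Iter 1: z = 0.8220 + -0.8000i, |z|^2 = 1.3157
Iter 2: z = 0.8577 + -2.1152i, |z|^2 = 5.2097
Escaped at iteration 2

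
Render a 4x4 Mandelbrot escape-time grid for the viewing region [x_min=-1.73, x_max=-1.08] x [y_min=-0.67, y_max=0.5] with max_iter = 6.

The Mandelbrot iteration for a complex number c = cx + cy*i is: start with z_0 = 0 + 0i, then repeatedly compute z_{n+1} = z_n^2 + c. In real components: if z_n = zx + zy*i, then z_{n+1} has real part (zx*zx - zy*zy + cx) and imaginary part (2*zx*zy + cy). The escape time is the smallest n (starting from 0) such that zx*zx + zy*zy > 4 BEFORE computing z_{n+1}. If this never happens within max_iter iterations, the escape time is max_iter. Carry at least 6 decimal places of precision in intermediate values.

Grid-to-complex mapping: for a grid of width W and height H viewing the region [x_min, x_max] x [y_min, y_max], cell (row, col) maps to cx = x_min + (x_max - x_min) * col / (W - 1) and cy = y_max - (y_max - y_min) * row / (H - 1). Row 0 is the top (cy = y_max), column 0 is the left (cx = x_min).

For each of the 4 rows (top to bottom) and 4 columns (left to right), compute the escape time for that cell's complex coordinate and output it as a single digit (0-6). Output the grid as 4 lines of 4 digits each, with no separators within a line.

(row=0, col=0): c = -1.7300 + 0.5000i → escape time 3
(row=0, col=1): c = -1.5133 + 0.5000i → escape time 3
(row=0, col=2): c = -1.2967 + 0.5000i → escape time 4
(row=0, col=3): c = -1.0800 + 0.5000i → escape time 5
(row=1, col=0): c = -1.7300 + 0.1100i → escape time 4
(row=1, col=1): c = -1.5133 + 0.1100i → escape time 6
(row=1, col=2): c = -1.2967 + 0.1100i → escape time 6
(row=1, col=3): c = -1.0800 + 0.1100i → escape time 6
(row=2, col=0): c = -1.7300 + -0.2800i → escape time 4
(row=2, col=1): c = -1.5133 + -0.2800i → escape time 5
(row=2, col=2): c = -1.2967 + -0.2800i → escape time 6
(row=2, col=3): c = -1.0800 + -0.2800i → escape time 6
(row=3, col=0): c = -1.7300 + -0.6700i → escape time 3
(row=3, col=1): c = -1.5133 + -0.6700i → escape time 3
(row=3, col=2): c = -1.2967 + -0.6700i → escape time 3
(row=3, col=3): c = -1.0800 + -0.6700i → escape time 4

Answer: 3345
4666
4566
3334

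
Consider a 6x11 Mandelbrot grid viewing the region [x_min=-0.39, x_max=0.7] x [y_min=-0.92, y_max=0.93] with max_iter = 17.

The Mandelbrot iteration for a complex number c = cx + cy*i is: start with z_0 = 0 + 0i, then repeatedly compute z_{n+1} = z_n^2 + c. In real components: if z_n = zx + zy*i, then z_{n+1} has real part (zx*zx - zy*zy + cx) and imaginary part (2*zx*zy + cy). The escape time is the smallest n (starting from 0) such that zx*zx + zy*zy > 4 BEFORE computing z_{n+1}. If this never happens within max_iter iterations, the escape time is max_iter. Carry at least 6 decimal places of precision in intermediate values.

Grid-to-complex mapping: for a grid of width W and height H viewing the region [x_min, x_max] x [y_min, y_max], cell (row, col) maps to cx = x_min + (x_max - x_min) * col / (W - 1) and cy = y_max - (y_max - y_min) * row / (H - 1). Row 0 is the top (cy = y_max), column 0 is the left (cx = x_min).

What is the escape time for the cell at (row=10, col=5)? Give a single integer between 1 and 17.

z_0 = 0 + 0i, c = 0.7000 + -0.9200i
Iter 1: z = 0.7000 + -0.9200i, |z|^2 = 1.3364
Iter 2: z = 0.3436 + -2.2080i, |z|^2 = 4.9933
Escaped at iteration 2

Answer: 2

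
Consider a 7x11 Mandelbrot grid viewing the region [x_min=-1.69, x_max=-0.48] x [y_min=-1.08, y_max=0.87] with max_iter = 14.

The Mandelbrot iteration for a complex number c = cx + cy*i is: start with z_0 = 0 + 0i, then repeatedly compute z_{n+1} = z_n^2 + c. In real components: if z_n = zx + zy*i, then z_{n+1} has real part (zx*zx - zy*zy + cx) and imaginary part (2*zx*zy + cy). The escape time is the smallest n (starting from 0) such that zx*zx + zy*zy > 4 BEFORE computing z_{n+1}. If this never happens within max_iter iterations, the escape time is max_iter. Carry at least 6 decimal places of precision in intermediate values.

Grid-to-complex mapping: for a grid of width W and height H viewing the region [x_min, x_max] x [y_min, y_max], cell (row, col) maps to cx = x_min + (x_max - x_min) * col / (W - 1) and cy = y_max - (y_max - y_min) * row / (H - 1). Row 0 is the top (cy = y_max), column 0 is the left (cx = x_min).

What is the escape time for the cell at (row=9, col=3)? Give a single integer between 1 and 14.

z_0 = 0 + 0i, c = -1.0850 + -0.8850i
Iter 1: z = -1.0850 + -0.8850i, |z|^2 = 1.9605
Iter 2: z = -0.6910 + 1.0354i, |z|^2 = 1.5496
Iter 3: z = -1.6797 + -2.3160i, |z|^2 = 8.1851
Escaped at iteration 3

Answer: 3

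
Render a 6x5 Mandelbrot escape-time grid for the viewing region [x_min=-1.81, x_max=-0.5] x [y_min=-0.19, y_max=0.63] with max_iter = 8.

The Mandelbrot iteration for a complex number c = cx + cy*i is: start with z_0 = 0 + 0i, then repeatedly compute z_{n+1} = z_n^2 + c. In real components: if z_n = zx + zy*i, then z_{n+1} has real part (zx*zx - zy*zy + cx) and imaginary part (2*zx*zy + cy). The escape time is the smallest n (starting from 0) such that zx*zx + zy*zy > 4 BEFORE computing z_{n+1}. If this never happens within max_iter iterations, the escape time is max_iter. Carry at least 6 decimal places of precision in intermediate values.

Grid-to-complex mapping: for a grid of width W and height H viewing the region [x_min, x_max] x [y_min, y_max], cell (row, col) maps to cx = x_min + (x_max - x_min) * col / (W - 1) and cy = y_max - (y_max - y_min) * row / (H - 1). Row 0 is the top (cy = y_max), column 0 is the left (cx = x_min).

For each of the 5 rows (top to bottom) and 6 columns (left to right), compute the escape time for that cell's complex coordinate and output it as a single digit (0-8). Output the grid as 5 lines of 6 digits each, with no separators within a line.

Answer: 333458
338688
458888
888888
458888

Derivation:
(row=0, col=0): c = -1.8100 + 0.6300i → escape time 3
(row=0, col=1): c = -1.5480 + 0.6300i → escape time 3
(row=0, col=2): c = -1.2860 + 0.6300i → escape time 3
(row=0, col=3): c = -1.0240 + 0.6300i → escape time 4
(row=0, col=4): c = -0.7620 + 0.6300i → escape time 5
(row=0, col=5): c = -0.5000 + 0.6300i → escape time 8
(row=1, col=0): c = -1.8100 + 0.4250i → escape time 3
(row=1, col=1): c = -1.5480 + 0.4250i → escape time 3
(row=1, col=2): c = -1.2860 + 0.4250i → escape time 8
(row=1, col=3): c = -1.0240 + 0.4250i → escape time 6
(row=1, col=4): c = -0.7620 + 0.4250i → escape time 8
(row=1, col=5): c = -0.5000 + 0.4250i → escape time 8
(row=2, col=0): c = -1.8100 + 0.2200i → escape time 4
(row=2, col=1): c = -1.5480 + 0.2200i → escape time 5
(row=2, col=2): c = -1.2860 + 0.2200i → escape time 8
(row=2, col=3): c = -1.0240 + 0.2200i → escape time 8
(row=2, col=4): c = -0.7620 + 0.2200i → escape time 8
(row=2, col=5): c = -0.5000 + 0.2200i → escape time 8
(row=3, col=0): c = -1.8100 + 0.0150i → escape time 8
(row=3, col=1): c = -1.5480 + 0.0150i → escape time 8
(row=3, col=2): c = -1.2860 + 0.0150i → escape time 8
(row=3, col=3): c = -1.0240 + 0.0150i → escape time 8
(row=3, col=4): c = -0.7620 + 0.0150i → escape time 8
(row=3, col=5): c = -0.5000 + 0.0150i → escape time 8
(row=4, col=0): c = -1.8100 + -0.1900i → escape time 4
(row=4, col=1): c = -1.5480 + -0.1900i → escape time 5
(row=4, col=2): c = -1.2860 + -0.1900i → escape time 8
(row=4, col=3): c = -1.0240 + -0.1900i → escape time 8
(row=4, col=4): c = -0.7620 + -0.1900i → escape time 8
(row=4, col=5): c = -0.5000 + -0.1900i → escape time 8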